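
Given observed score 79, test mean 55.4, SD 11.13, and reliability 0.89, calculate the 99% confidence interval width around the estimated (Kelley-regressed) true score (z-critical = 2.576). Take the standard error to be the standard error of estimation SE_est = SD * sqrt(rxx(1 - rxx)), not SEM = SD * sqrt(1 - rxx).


True score estimate = 0.89*79 + 0.11*55.4 = 76.404
SE_est = SD * sqrt(rxx * (1 - rxx)) = 11.13 * sqrt(0.89 * 0.11) = 11.13 * sqrt(0.0979) = 3.482463
CI = T_est +/- z * SE_est, so width = 2 * z * SE_est = 2 * 2.576 * 3.482463
Width = 17.9416

17.9416


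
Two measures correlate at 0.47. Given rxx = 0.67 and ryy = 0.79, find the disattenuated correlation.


r_corrected = rxy / sqrt(rxx * ryy)
= 0.47 / sqrt(0.67 * 0.79)
= 0.47 / sqrt(0.5293)
= 0.47 / 0.72753
r_corrected = 0.646

0.646


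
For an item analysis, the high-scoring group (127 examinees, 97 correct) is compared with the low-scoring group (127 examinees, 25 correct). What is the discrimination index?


p_upper = 97/127 = 0.7638
p_lower = 25/127 = 0.1969
D = 0.7638 - 0.1969 = 0.5669

0.5669


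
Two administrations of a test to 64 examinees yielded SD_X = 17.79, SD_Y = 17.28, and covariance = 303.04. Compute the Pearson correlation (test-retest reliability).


r = cov(X,Y) / (SD_X * SD_Y)
r = 303.04 / (17.79 * 17.28)
r = 303.04 / 307.4112
r = 0.9858

0.9858


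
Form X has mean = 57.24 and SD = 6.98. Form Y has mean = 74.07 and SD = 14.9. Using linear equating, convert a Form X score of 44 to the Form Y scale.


slope = SD_Y / SD_X = 14.9 / 6.98 ~ 2.1347
intercept = mean_Y - slope * mean_X = 74.07 - (14.9 / 6.98) * 57.24 ~ -48.1185
Y = slope * X + intercept. To avoid rounding drift from the rounded slope/intercept, evaluate the equivalent form Y = mean_Y + SD_Y * (X - mean_X) / SD_X at full precision:
Y = 74.07 + 14.9 * (44 - 57.24) / 6.98
Y = 74.07 - 14.9 * 13.24 / 6.98
Y = 74.07 - 197.276 / 6.98
Y = 74.07 - 28.263
Y = 45.807

45.807


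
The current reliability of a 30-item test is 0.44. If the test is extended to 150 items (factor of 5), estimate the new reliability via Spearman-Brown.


r_new = (n * rxx) / (1 + (n-1) * rxx)
r_new = (5 * 0.44) / (1 + 4 * 0.44)
r_new = 2.2 / 2.76
r_new = 0.7971

0.7971


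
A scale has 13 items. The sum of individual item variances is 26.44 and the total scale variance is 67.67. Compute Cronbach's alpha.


alpha = (k/(k-1)) * (1 - sum(si^2)/s_total^2)
= (13/12) * (1 - 26.44/67.67)
alpha = 0.6601

0.6601


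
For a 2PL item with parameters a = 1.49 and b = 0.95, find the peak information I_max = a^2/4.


For 2PL, max info at theta = b = 0.95
I_max = a^2 / 4 = 1.49^2 / 4
= 2.2201 / 4
I_max = 0.555

0.555


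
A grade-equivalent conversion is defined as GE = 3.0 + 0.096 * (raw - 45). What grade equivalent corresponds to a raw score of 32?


raw - median = 32 - 45 = -13
slope * diff = 0.096 * -13 = -1.248
GE = 3.0 + -1.248
GE = 1.752

1.752


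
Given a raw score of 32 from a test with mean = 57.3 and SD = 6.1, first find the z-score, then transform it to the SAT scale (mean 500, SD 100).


z = (X - mean) / SD = (32 - 57.3) / 6.1
z = -25.3 / 6.1
z = -4.1475
SAT-scale = SAT = 500 + 100z
Carry z at full precision (z = -25.3 / 6.1) into the conversion:
SAT-scale = 500 + 100 * (-25.3 / 6.1) = 500 + -2530 / 6.1
SAT-scale = 500 + -414.7541
SAT-scale = 85.2459

85.2459


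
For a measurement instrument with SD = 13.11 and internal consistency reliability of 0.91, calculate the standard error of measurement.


SEM = SD * sqrt(1 - rxx)
SEM = 13.11 * sqrt(1 - 0.91)
SEM = 13.11 * sqrt(0.09) = 13.11 * 0.3
SEM = 3.933

3.933


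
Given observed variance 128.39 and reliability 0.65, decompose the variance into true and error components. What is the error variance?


var_true = rxx * var_obs = 0.65 * 128.39 = 83.4535
var_error = var_obs - var_true
var_error = 128.39 - 83.4535
var_error = 44.9365

44.9365


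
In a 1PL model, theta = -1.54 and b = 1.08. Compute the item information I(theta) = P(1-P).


P = 1/(1+exp(-(-1.54-1.08))) = 0.0679
I = P*(1-P) = 0.0679 * 0.9321
I = 0.0633

0.0633


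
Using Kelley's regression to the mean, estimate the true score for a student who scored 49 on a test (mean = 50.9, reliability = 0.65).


T_est = rxx * X + (1 - rxx) * mean
T_est = 0.65 * 49 + 0.35 * 50.9
T_est = 31.85 + 17.815
T_est = 49.665

49.665


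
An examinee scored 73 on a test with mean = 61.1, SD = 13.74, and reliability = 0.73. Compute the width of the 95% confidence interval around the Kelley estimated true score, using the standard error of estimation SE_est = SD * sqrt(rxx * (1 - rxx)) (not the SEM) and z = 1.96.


True score estimate = 0.73*73 + 0.27*61.1 = 69.787
SE_est = SD * sqrt(rxx * (1 - rxx)) = 13.74 * sqrt(0.73 * 0.27) = 13.74 * sqrt(0.1971) = 6.100003
CI = T_est +/- z * SE_est, so width = 2 * z * SE_est = 2 * 1.96 * 6.100003
Width = 23.912

23.912


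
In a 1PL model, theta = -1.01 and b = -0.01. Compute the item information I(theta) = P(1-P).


P = 1/(1+exp(-(-1.01--0.01))) = 0.2689
I = P*(1-P) = 0.2689 * 0.7311
I = 0.1966

0.1966


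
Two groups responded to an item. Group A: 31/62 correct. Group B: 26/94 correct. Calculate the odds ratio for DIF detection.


Odds_A = 31/31 = 1.0
Odds_B = 26/68 = 0.3824
OR = Odds_A / Odds_B = 1.0 / 0.3824
Exactly, OR = (31 * 68) / (31 * 26) = 2108 / 806
OR = 2.6154

2.6154


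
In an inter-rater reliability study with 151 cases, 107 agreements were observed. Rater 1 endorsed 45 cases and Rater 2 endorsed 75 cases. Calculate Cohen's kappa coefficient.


P_o = 107/151 = 0.708609
P_e = (45*75 + 106*76) / 22801 = 0.501338
kappa = (P_o - P_e) / (1 - P_e)
kappa = (0.708609 - 0.501338) / (1 - 0.501338)
kappa = 0.4157

0.4157


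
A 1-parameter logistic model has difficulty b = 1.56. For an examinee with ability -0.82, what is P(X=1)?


theta - b = -0.82 - 1.56 = -2.38
exp(-(theta - b)) = exp(2.38) = 10.8049
P = 1 / (1 + 10.8049)
P = 0.0847

0.0847


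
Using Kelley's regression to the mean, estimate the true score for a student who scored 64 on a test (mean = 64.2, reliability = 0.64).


T_est = rxx * X + (1 - rxx) * mean
T_est = 0.64 * 64 + 0.36 * 64.2
T_est = 40.96 + 23.112
T_est = 64.072

64.072


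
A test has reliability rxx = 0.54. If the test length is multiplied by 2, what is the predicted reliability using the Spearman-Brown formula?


r_new = (n * rxx) / (1 + (n-1) * rxx)
r_new = (2 * 0.54) / (1 + 1 * 0.54)
r_new = 1.08 / 1.54
r_new = 0.7013

0.7013


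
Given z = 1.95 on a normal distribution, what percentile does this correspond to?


CDF(z) = 0.5 * (1 + erf(z/sqrt(2)))
erf(1.3789) = 0.9488
CDF = 0.9744
Percentile rank = 0.9744 * 100 = 97.44

97.44


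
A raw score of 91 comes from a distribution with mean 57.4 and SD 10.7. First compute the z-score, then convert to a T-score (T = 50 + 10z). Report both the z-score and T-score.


z = (X - mean) / SD = (91 - 57.4) / 10.7
z = 33.6 / 10.7
z = 3.1402
T-score = T = 50 + 10z
Carry z at full precision (z = 33.6 / 10.7) into the conversion:
T-score = 50 + 10 * (33.6 / 10.7) = 50 + 336 / 10.7
T-score = 50 + 31.4019
T-score = 81.4019

81.4019


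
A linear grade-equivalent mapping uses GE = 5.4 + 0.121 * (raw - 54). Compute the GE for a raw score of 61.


raw - median = 61 - 54 = 7
slope * diff = 0.121 * 7 = 0.847
GE = 5.4 + 0.847
GE = 6.247

6.247


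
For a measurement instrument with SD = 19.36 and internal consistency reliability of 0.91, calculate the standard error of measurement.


SEM = SD * sqrt(1 - rxx)
SEM = 19.36 * sqrt(1 - 0.91)
SEM = 19.36 * sqrt(0.09) = 19.36 * 0.3
SEM = 5.808

5.808


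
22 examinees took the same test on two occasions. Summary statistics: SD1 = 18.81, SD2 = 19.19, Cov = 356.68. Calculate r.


r = cov(X,Y) / (SD_X * SD_Y)
r = 356.68 / (18.81 * 19.19)
r = 356.68 / 360.9639
r = 0.9881

0.9881


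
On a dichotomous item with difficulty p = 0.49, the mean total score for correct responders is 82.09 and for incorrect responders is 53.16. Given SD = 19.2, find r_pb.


q = 1 - p = 0.51
rpb = ((M1 - M0) / SD) * sqrt(p * q)
rpb = ((82.09 - 53.16) / 19.2) * sqrt(0.49 * 0.51)
rpb = 0.7532

0.7532


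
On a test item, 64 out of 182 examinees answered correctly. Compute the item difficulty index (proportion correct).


Item difficulty p = number correct / total examinees
p = 64 / 182
p = 0.3516

0.3516


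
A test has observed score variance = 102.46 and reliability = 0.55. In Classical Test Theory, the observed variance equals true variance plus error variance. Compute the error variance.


var_true = rxx * var_obs = 0.55 * 102.46 = 56.353
var_error = var_obs - var_true
var_error = 102.46 - 56.353
var_error = 46.107

46.107


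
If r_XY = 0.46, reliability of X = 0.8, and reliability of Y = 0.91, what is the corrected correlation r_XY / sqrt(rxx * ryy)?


r_corrected = rxy / sqrt(rxx * ryy)
= 0.46 / sqrt(0.8 * 0.91)
= 0.46 / sqrt(0.728)
= 0.46 / 0.853229
r_corrected = 0.5391

0.5391


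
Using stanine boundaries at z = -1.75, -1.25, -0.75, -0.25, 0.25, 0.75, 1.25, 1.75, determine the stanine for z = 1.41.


Stanine boundaries: [-1.75, -1.25, -0.75, -0.25, 0.25, 0.75, 1.25, 1.75]
z = 1.41
Check each boundary:
  z >= -1.75 -> could be stanine 2
  z >= -1.25 -> could be stanine 3
  z >= -0.75 -> could be stanine 4
  z >= -0.25 -> could be stanine 5
  z >= 0.25 -> could be stanine 6
  z >= 0.75 -> could be stanine 7
  z >= 1.25 -> could be stanine 8
  z < 1.75
Highest qualifying boundary gives stanine = 8

8


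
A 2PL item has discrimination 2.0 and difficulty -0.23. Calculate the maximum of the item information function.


For 2PL, max info at theta = b = -0.23
I_max = a^2 / 4 = 2.0^2 / 4
= 4.0 / 4
I_max = 1.0

1.0


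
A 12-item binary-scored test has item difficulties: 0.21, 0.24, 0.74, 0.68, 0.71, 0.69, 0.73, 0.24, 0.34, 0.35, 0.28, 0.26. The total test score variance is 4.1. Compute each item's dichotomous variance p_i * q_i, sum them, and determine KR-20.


For each item, compute p_i * q_i:
  Item 1: 0.21 * 0.79 = 0.1659
  Item 2: 0.24 * 0.76 = 0.1824
  Item 3: 0.74 * 0.26 = 0.1924
  Item 4: 0.68 * 0.32 = 0.2176
  Item 5: 0.71 * 0.29 = 0.2059
  Item 6: 0.69 * 0.31 = 0.2139
  Item 7: 0.73 * 0.27 = 0.1971
  Item 8: 0.24 * 0.76 = 0.1824
  Item 9: 0.34 * 0.66 = 0.2244
  Item 10: 0.35 * 0.65 = 0.2275
  Item 11: 0.28 * 0.72 = 0.2016
  Item 12: 0.26 * 0.74 = 0.1924
Sum(p_i * q_i) = 0.1659 + 0.1824 + 0.1924 + 0.2176 + 0.2059 + 0.2139 + 0.1971 + 0.1824 + 0.2244 + 0.2275 + 0.2016 + 0.1924 = 2.4035
KR-20 = (k/(k-1)) * (1 - Sum(p_i*q_i) / Var_total)
= (12/11) * (1 - 2.4035/4.1)
= 1.0909 * 0.4138
KR-20 = 0.4514

0.4514


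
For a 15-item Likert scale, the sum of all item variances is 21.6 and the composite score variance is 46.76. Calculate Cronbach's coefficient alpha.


alpha = (k/(k-1)) * (1 - sum(si^2)/s_total^2)
= (15/14) * (1 - 21.6/46.76)
alpha = 0.5765

0.5765


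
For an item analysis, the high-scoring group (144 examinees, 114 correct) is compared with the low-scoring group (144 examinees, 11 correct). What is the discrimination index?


p_upper = 114/144 = 0.7917
p_lower = 11/144 = 0.0764
D = 0.7917 - 0.0764 = 0.7153

0.7153


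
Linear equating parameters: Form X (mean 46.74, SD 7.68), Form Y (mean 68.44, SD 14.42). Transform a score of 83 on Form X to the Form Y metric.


slope = SD_Y / SD_X = 14.42 / 7.68 ~ 1.8776
intercept = mean_Y - slope * mean_X = 68.44 - (14.42 / 7.68) * 46.74 ~ -19.3192
Y = slope * X + intercept. To avoid rounding drift from the rounded slope/intercept, evaluate the equivalent form Y = mean_Y + SD_Y * (X - mean_X) / SD_X at full precision:
Y = 68.44 + 14.42 * (83 - 46.74) / 7.68
Y = 68.44 + 14.42 * 36.26 / 7.68
Y = 68.44 + 522.8692 / 7.68
Y = 68.44 + 68.0819
Y = 136.5219

136.5219


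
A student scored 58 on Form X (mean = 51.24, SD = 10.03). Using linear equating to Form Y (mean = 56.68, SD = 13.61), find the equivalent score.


slope = SD_Y / SD_X = 13.61 / 10.03 ~ 1.3569
intercept = mean_Y - slope * mean_X = 56.68 - (13.61 / 10.03) * 51.24 ~ -12.8491
Y = slope * X + intercept. To avoid rounding drift from the rounded slope/intercept, evaluate the equivalent form Y = mean_Y + SD_Y * (X - mean_X) / SD_X at full precision:
Y = 56.68 + 13.61 * (58 - 51.24) / 10.03
Y = 56.68 + 13.61 * 6.76 / 10.03
Y = 56.68 + 92.0036 / 10.03
Y = 56.68 + 9.1728
Y = 65.8528

65.8528


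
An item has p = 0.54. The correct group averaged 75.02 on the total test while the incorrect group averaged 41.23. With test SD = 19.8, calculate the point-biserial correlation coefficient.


q = 1 - p = 0.46
rpb = ((M1 - M0) / SD) * sqrt(p * q)
rpb = ((75.02 - 41.23) / 19.8) * sqrt(0.54 * 0.46)
rpb = 0.8505

0.8505


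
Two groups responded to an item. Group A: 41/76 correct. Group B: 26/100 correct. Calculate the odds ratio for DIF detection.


Odds_A = 41/35 = 1.1714
Odds_B = 26/74 = 0.3514
OR = Odds_A / Odds_B = 1.1714 / 0.3514
Exactly, OR = (41 * 74) / (35 * 26) = 3034 / 910
OR = 3.3341

3.3341


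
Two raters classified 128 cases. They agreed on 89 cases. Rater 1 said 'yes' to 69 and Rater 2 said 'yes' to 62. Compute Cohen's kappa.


P_o = 89/128 = 0.695312
P_e = (69*62 + 59*66) / 16384 = 0.498779
kappa = (P_o - P_e) / (1 - P_e)
kappa = (0.695312 - 0.498779) / (1 - 0.498779)
kappa = 0.3921

0.3921


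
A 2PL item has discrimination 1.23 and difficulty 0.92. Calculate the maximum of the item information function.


For 2PL, max info at theta = b = 0.92
I_max = a^2 / 4 = 1.23^2 / 4
= 1.5129 / 4
I_max = 0.3782

0.3782


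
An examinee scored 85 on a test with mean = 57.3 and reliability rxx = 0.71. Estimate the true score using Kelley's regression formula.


T_est = rxx * X + (1 - rxx) * mean
T_est = 0.71 * 85 + 0.29 * 57.3
T_est = 60.35 + 16.617
T_est = 76.967

76.967


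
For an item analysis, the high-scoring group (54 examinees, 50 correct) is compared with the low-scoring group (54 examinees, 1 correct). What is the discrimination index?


p_upper = 50/54 = 0.9259
p_lower = 1/54 = 0.0185
D = 0.9259 - 0.0185 = 0.9074

0.9074


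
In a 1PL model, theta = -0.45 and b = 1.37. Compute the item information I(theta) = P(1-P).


P = 1/(1+exp(-(-0.45-1.37))) = 0.1394
I = P*(1-P) = 0.1394 * 0.8606
I = 0.12

0.12


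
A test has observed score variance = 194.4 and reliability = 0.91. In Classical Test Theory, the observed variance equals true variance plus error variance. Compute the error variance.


var_true = rxx * var_obs = 0.91 * 194.4 = 176.904
var_error = var_obs - var_true
var_error = 194.4 - 176.904
var_error = 17.496

17.496


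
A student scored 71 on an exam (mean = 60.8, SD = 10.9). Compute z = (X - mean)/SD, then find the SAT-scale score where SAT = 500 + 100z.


z = (X - mean) / SD = (71 - 60.8) / 10.9
z = 10.2 / 10.9
z = 0.9358
SAT-scale = SAT = 500 + 100z
Carry z at full precision (z = 10.2 / 10.9) into the conversion:
SAT-scale = 500 + 100 * (10.2 / 10.9) = 500 + 1020 / 10.9
SAT-scale = 500 + 93.578
SAT-scale = 593.578

593.578


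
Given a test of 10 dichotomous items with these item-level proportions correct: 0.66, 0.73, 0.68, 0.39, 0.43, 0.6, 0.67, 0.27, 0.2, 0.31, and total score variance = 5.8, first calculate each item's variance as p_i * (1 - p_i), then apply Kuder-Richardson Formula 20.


For each item, compute p_i * q_i:
  Item 1: 0.66 * 0.34 = 0.2244
  Item 2: 0.73 * 0.27 = 0.1971
  Item 3: 0.68 * 0.32 = 0.2176
  Item 4: 0.39 * 0.61 = 0.2379
  Item 5: 0.43 * 0.57 = 0.2451
  Item 6: 0.6 * 0.4 = 0.24
  Item 7: 0.67 * 0.33 = 0.2211
  Item 8: 0.27 * 0.73 = 0.1971
  Item 9: 0.2 * 0.8 = 0.16
  Item 10: 0.31 * 0.69 = 0.2139
Sum(p_i * q_i) = 0.2244 + 0.1971 + 0.2176 + 0.2379 + 0.2451 + 0.24 + 0.2211 + 0.1971 + 0.16 + 0.2139 = 2.1542
KR-20 = (k/(k-1)) * (1 - Sum(p_i*q_i) / Var_total)
= (10/9) * (1 - 2.1542/5.8)
= 1.1111 * 0.6286
KR-20 = 0.6984

0.6984


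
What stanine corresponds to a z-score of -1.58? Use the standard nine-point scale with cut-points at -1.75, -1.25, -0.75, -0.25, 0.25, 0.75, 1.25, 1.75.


Stanine boundaries: [-1.75, -1.25, -0.75, -0.25, 0.25, 0.75, 1.25, 1.75]
z = -1.58
Check each boundary:
  z >= -1.75 -> could be stanine 2
  z < -1.25
  z < -0.75
  z < -0.25
  z < 0.25
  z < 0.75
  z < 1.25
  z < 1.75
Highest qualifying boundary gives stanine = 2

2


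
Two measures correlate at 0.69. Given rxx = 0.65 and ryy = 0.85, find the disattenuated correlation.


r_corrected = rxy / sqrt(rxx * ryy)
= 0.69 / sqrt(0.65 * 0.85)
= 0.69 / sqrt(0.5525)
= 0.69 / 0.743303
r_corrected = 0.9283

0.9283


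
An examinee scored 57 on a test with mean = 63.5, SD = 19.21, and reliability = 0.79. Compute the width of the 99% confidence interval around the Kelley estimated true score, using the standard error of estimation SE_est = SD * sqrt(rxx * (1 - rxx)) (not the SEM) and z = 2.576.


True score estimate = 0.79*57 + 0.21*63.5 = 58.365
SE_est = SD * sqrt(rxx * (1 - rxx)) = 19.21 * sqrt(0.79 * 0.21) = 19.21 * sqrt(0.1659) = 7.824391
CI = T_est +/- z * SE_est, so width = 2 * z * SE_est = 2 * 2.576 * 7.824391
Width = 40.3113

40.3113


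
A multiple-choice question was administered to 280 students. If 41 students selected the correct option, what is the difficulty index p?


Item difficulty p = number correct / total examinees
p = 41 / 280
p = 0.1464

0.1464


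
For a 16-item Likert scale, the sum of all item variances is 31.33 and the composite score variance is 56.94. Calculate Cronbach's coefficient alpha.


alpha = (k/(k-1)) * (1 - sum(si^2)/s_total^2)
= (16/15) * (1 - 31.33/56.94)
alpha = 0.4798

0.4798


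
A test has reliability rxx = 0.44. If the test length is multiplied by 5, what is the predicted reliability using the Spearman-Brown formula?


r_new = (n * rxx) / (1 + (n-1) * rxx)
r_new = (5 * 0.44) / (1 + 4 * 0.44)
r_new = 2.2 / 2.76
r_new = 0.7971

0.7971


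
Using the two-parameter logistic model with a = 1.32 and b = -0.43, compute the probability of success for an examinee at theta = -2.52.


a*(theta - b) = 1.32 * (-2.52 - -0.43) = -2.7588
exp(--2.7588) = 15.7809
P = 1 / (1 + 15.7809)
P = 0.0596

0.0596


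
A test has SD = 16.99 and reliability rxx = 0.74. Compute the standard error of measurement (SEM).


SEM = SD * sqrt(1 - rxx)
SEM = 16.99 * sqrt(1 - 0.74)
SEM = 16.99 * sqrt(0.26) = 16.99 * 0.509902
SEM = 8.6632

8.6632


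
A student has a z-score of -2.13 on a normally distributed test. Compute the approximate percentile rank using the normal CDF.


CDF(z) = 0.5 * (1 + erf(z/sqrt(2)))
erf(-1.5061) = -0.9668
CDF = 0.0166
Percentile rank = 0.0166 * 100 = 1.66

1.66


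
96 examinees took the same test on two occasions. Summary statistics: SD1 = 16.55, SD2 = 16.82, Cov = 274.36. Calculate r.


r = cov(X,Y) / (SD_X * SD_Y)
r = 274.36 / (16.55 * 16.82)
r = 274.36 / 278.371
r = 0.9856

0.9856


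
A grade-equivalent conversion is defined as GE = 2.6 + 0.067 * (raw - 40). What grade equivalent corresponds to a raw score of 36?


raw - median = 36 - 40 = -4
slope * diff = 0.067 * -4 = -0.268
GE = 2.6 + -0.268
GE = 2.332

2.332


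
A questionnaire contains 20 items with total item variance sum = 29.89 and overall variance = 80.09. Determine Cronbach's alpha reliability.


alpha = (k/(k-1)) * (1 - sum(si^2)/s_total^2)
= (20/19) * (1 - 29.89/80.09)
alpha = 0.6598

0.6598


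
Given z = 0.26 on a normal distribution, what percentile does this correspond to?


CDF(z) = 0.5 * (1 + erf(z/sqrt(2)))
erf(0.1838) = 0.2051
CDF = 0.6026
Percentile rank = 0.6026 * 100 = 60.26

60.26


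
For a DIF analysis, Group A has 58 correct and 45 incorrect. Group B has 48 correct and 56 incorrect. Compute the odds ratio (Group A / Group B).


Odds_A = 58/45 = 1.2889
Odds_B = 48/56 = 0.8571
OR = Odds_A / Odds_B = 1.2889 / 0.8571
Exactly, OR = (58 * 56) / (45 * 48) = 3248 / 2160
OR = 1.5037

1.5037


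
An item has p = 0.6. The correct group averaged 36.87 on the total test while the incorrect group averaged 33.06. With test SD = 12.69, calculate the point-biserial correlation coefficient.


q = 1 - p = 0.4
rpb = ((M1 - M0) / SD) * sqrt(p * q)
rpb = ((36.87 - 33.06) / 12.69) * sqrt(0.6 * 0.4)
rpb = 0.1471

0.1471


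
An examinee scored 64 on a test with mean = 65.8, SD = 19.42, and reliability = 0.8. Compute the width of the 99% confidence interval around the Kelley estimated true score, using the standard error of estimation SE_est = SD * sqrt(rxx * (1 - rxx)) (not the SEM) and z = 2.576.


True score estimate = 0.8*64 + 0.2*65.8 = 64.36
SE_est = SD * sqrt(rxx * (1 - rxx)) = 19.42 * sqrt(0.8 * 0.2) = 19.42 * sqrt(0.16) = 7.768
CI = T_est +/- z * SE_est, so width = 2 * z * SE_est = 2 * 2.576 * 7.768
Width = 40.0207

40.0207


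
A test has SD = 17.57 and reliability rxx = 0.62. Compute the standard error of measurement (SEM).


SEM = SD * sqrt(1 - rxx)
SEM = 17.57 * sqrt(1 - 0.62)
SEM = 17.57 * sqrt(0.38) = 17.57 * 0.616441
SEM = 10.8309

10.8309


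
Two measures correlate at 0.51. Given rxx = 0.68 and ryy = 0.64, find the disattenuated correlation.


r_corrected = rxy / sqrt(rxx * ryy)
= 0.51 / sqrt(0.68 * 0.64)
= 0.51 / sqrt(0.4352)
= 0.51 / 0.659697
r_corrected = 0.7731

0.7731


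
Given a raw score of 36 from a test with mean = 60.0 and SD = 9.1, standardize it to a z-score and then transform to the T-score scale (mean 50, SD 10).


z = (X - mean) / SD = (36 - 60.0) / 9.1
z = -24.0 / 9.1
z = -2.6374
T-score = T = 50 + 10z
Carry z at full precision (z = -24.0 / 9.1) into the conversion:
T-score = 50 + 10 * (-24.0 / 9.1) = 50 + -240 / 9.1
T-score = 50 + -26.3736
T-score = 23.6264

23.6264


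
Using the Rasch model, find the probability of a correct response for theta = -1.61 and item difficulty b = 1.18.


theta - b = -1.61 - 1.18 = -2.79
exp(-(theta - b)) = exp(2.79) = 16.281
P = 1 / (1 + 16.281)
P = 0.0579

0.0579


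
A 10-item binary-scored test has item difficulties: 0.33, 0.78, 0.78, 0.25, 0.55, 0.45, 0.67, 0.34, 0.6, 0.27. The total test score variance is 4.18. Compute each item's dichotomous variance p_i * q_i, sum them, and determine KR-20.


For each item, compute p_i * q_i:
  Item 1: 0.33 * 0.67 = 0.2211
  Item 2: 0.78 * 0.22 = 0.1716
  Item 3: 0.78 * 0.22 = 0.1716
  Item 4: 0.25 * 0.75 = 0.1875
  Item 5: 0.55 * 0.45 = 0.2475
  Item 6: 0.45 * 0.55 = 0.2475
  Item 7: 0.67 * 0.33 = 0.2211
  Item 8: 0.34 * 0.66 = 0.2244
  Item 9: 0.6 * 0.4 = 0.24
  Item 10: 0.27 * 0.73 = 0.1971
Sum(p_i * q_i) = 0.2211 + 0.1716 + 0.1716 + 0.1875 + 0.2475 + 0.2475 + 0.2211 + 0.2244 + 0.24 + 0.1971 = 2.1294
KR-20 = (k/(k-1)) * (1 - Sum(p_i*q_i) / Var_total)
= (10/9) * (1 - 2.1294/4.18)
= 1.1111 * 0.4906
KR-20 = 0.5451

0.5451


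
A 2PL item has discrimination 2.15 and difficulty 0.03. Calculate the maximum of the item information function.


For 2PL, max info at theta = b = 0.03
I_max = a^2 / 4 = 2.15^2 / 4
= 4.6225 / 4
I_max = 1.1556

1.1556


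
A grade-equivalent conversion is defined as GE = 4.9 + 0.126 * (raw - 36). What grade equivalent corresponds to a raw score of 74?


raw - median = 74 - 36 = 38
slope * diff = 0.126 * 38 = 4.788
GE = 4.9 + 4.788
GE = 9.688

9.688


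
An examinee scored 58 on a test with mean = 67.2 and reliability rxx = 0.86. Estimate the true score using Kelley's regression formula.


T_est = rxx * X + (1 - rxx) * mean
T_est = 0.86 * 58 + 0.14 * 67.2
T_est = 49.88 + 9.408
T_est = 59.288

59.288


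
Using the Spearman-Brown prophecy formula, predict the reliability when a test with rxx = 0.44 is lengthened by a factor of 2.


r_new = (n * rxx) / (1 + (n-1) * rxx)
r_new = (2 * 0.44) / (1 + 1 * 0.44)
r_new = 0.88 / 1.44
r_new = 0.6111

0.6111


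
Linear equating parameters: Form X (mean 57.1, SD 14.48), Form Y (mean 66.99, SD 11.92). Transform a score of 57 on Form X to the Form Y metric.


slope = SD_Y / SD_X = 11.92 / 14.48 ~ 0.8232
intercept = mean_Y - slope * mean_X = 66.99 - (11.92 / 14.48) * 57.1 ~ 19.985
Y = slope * X + intercept. To avoid rounding drift from the rounded slope/intercept, evaluate the equivalent form Y = mean_Y + SD_Y * (X - mean_X) / SD_X at full precision:
Y = 66.99 + 11.92 * (57 - 57.1) / 14.48
Y = 66.99 - 11.92 * 0.1 / 14.48
Y = 66.99 - 1.192 / 14.48
Y = 66.99 - 0.0823
Y = 66.9077

66.9077


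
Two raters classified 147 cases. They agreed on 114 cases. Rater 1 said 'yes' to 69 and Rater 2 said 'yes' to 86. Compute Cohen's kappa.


P_o = 114/147 = 0.77551
P_e = (69*86 + 78*61) / 21609 = 0.494794
kappa = (P_o - P_e) / (1 - P_e)
kappa = (0.77551 - 0.494794) / (1 - 0.494794)
kappa = 0.5556

0.5556


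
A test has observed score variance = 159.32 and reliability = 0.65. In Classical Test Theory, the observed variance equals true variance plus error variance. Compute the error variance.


var_true = rxx * var_obs = 0.65 * 159.32 = 103.558
var_error = var_obs - var_true
var_error = 159.32 - 103.558
var_error = 55.762

55.762


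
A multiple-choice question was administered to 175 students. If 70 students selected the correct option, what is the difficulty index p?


Item difficulty p = number correct / total examinees
p = 70 / 175
p = 0.4

0.4


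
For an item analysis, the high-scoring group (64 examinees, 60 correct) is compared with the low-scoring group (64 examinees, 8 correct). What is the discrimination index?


p_upper = 60/64 = 0.9375
p_lower = 8/64 = 0.125
D = 0.9375 - 0.125 = 0.8125

0.8125


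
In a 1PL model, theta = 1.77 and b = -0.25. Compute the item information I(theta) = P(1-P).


P = 1/(1+exp(-(1.77--0.25))) = 0.8829
I = P*(1-P) = 0.8829 * 0.1171
I = 0.1034

0.1034


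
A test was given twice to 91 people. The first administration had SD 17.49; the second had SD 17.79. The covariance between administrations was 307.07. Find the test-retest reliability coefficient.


r = cov(X,Y) / (SD_X * SD_Y)
r = 307.07 / (17.49 * 17.79)
r = 307.07 / 311.1471
r = 0.9869

0.9869


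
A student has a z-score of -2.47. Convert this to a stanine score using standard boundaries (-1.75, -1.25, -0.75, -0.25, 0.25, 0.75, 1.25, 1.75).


Stanine boundaries: [-1.75, -1.25, -0.75, -0.25, 0.25, 0.75, 1.25, 1.75]
z = -2.47
Check each boundary:
  z < -1.75
  z < -1.25
  z < -0.75
  z < -0.25
  z < 0.25
  z < 0.75
  z < 1.25
  z < 1.75
Highest qualifying boundary gives stanine = 1

1


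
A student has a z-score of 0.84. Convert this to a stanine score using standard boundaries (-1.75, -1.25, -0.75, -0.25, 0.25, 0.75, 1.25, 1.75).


Stanine boundaries: [-1.75, -1.25, -0.75, -0.25, 0.25, 0.75, 1.25, 1.75]
z = 0.84
Check each boundary:
  z >= -1.75 -> could be stanine 2
  z >= -1.25 -> could be stanine 3
  z >= -0.75 -> could be stanine 4
  z >= -0.25 -> could be stanine 5
  z >= 0.25 -> could be stanine 6
  z >= 0.75 -> could be stanine 7
  z < 1.25
  z < 1.75
Highest qualifying boundary gives stanine = 7

7


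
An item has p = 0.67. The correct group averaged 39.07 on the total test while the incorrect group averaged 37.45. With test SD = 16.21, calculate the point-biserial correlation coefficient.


q = 1 - p = 0.33
rpb = ((M1 - M0) / SD) * sqrt(p * q)
rpb = ((39.07 - 37.45) / 16.21) * sqrt(0.67 * 0.33)
rpb = 0.047

0.047


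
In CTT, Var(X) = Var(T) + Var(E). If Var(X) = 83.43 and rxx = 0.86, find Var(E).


var_true = rxx * var_obs = 0.86 * 83.43 = 71.7498
var_error = var_obs - var_true
var_error = 83.43 - 71.7498
var_error = 11.6802

11.6802


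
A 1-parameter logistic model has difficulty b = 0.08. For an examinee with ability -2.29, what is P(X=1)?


theta - b = -2.29 - 0.08 = -2.37
exp(-(theta - b)) = exp(2.37) = 10.6974
P = 1 / (1 + 10.6974)
P = 0.0855

0.0855


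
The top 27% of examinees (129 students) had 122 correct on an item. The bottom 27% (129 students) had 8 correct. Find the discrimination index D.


p_upper = 122/129 = 0.9457
p_lower = 8/129 = 0.062
D = 0.9457 - 0.062 = 0.8837

0.8837


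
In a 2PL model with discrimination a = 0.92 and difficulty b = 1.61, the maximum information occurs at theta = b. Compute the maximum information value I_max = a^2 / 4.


For 2PL, max info at theta = b = 1.61
I_max = a^2 / 4 = 0.92^2 / 4
= 0.8464 / 4
I_max = 0.2116

0.2116


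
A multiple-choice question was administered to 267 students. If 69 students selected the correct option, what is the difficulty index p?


Item difficulty p = number correct / total examinees
p = 69 / 267
p = 0.2584

0.2584


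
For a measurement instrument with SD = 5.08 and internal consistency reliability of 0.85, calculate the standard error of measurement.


SEM = SD * sqrt(1 - rxx)
SEM = 5.08 * sqrt(1 - 0.85)
SEM = 5.08 * sqrt(0.15) = 5.08 * 0.387298
SEM = 1.9675

1.9675


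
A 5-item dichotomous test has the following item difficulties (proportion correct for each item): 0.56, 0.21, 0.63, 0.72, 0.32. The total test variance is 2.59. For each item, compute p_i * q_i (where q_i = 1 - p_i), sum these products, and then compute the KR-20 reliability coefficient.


For each item, compute p_i * q_i:
  Item 1: 0.56 * 0.44 = 0.2464
  Item 2: 0.21 * 0.79 = 0.1659
  Item 3: 0.63 * 0.37 = 0.2331
  Item 4: 0.72 * 0.28 = 0.2016
  Item 5: 0.32 * 0.68 = 0.2176
Sum(p_i * q_i) = 0.2464 + 0.1659 + 0.2331 + 0.2016 + 0.2176 = 1.0646
KR-20 = (k/(k-1)) * (1 - Sum(p_i*q_i) / Var_total)
= (5/4) * (1 - 1.0646/2.59)
= 1.25 * 0.589
KR-20 = 0.7362

0.7362


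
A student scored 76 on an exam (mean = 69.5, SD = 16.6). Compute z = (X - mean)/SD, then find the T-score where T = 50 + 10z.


z = (X - mean) / SD = (76 - 69.5) / 16.6
z = 6.5 / 16.6
z = 0.3916
T-score = T = 50 + 10z
Carry z at full precision (z = 6.5 / 16.6) into the conversion:
T-score = 50 + 10 * (6.5 / 16.6) = 50 + 65 / 16.6
T-score = 50 + 3.9157
T-score = 53.9157

53.9157


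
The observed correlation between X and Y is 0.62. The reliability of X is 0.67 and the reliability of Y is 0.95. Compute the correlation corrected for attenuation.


r_corrected = rxy / sqrt(rxx * ryy)
= 0.62 / sqrt(0.67 * 0.95)
= 0.62 / sqrt(0.6365)
= 0.62 / 0.79781
r_corrected = 0.7771

0.7771


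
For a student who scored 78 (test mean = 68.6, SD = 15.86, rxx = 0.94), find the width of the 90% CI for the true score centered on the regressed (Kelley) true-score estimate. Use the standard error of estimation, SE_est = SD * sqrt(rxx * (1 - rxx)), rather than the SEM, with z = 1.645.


True score estimate = 0.94*78 + 0.06*68.6 = 77.436
SE_est = SD * sqrt(rxx * (1 - rxx)) = 15.86 * sqrt(0.94 * 0.06) = 15.86 * sqrt(0.0564) = 3.766541
CI = T_est +/- z * SE_est, so width = 2 * z * SE_est = 2 * 1.645 * 3.766541
Width = 12.3919

12.3919


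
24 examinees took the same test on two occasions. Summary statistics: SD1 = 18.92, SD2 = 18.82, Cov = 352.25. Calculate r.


r = cov(X,Y) / (SD_X * SD_Y)
r = 352.25 / (18.92 * 18.82)
r = 352.25 / 356.0744
r = 0.9893

0.9893


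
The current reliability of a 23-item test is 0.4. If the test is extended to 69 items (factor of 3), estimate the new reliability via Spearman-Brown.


r_new = (n * rxx) / (1 + (n-1) * rxx)
r_new = (3 * 0.4) / (1 + 2 * 0.4)
r_new = 1.2 / 1.8
r_new = 0.6667

0.6667


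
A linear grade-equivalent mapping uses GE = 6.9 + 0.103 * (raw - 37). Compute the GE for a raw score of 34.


raw - median = 34 - 37 = -3
slope * diff = 0.103 * -3 = -0.309
GE = 6.9 + -0.309
GE = 6.591

6.591


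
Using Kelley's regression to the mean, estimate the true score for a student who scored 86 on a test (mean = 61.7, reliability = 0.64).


T_est = rxx * X + (1 - rxx) * mean
T_est = 0.64 * 86 + 0.36 * 61.7
T_est = 55.04 + 22.212
T_est = 77.252

77.252


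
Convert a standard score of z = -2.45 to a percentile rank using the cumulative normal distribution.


CDF(z) = 0.5 * (1 + erf(z/sqrt(2)))
erf(-1.7324) = -0.9857
CDF = 0.0071
Percentile rank = 0.0071 * 100 = 0.71

0.71


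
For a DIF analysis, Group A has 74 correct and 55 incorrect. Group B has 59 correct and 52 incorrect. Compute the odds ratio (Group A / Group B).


Odds_A = 74/55 = 1.3455
Odds_B = 59/52 = 1.1346
OR = Odds_A / Odds_B = 1.3455 / 1.1346
Exactly, OR = (74 * 52) / (55 * 59) = 3848 / 3245
OR = 1.1858

1.1858


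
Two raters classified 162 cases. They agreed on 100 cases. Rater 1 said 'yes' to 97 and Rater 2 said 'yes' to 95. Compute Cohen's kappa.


P_o = 100/162 = 0.617284
P_e = (97*95 + 65*67) / 26244 = 0.517071
kappa = (P_o - P_e) / (1 - P_e)
kappa = (0.617284 - 0.517071) / (1 - 0.517071)
kappa = 0.2075

0.2075


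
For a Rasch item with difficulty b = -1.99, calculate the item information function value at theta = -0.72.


P = 1/(1+exp(-(-0.72--1.99))) = 0.7807
I = P*(1-P) = 0.7807 * 0.2193
I = 0.1712

0.1712


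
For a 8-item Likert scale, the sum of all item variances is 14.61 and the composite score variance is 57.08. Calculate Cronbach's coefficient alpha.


alpha = (k/(k-1)) * (1 - sum(si^2)/s_total^2)
= (8/7) * (1 - 14.61/57.08)
alpha = 0.8503

0.8503


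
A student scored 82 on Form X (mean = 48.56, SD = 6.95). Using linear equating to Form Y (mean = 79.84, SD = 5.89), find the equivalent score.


slope = SD_Y / SD_X = 5.89 / 6.95 ~ 0.8475
intercept = mean_Y - slope * mean_X = 79.84 - (5.89 / 6.95) * 48.56 ~ 38.6863
Y = slope * X + intercept. To avoid rounding drift from the rounded slope/intercept, evaluate the equivalent form Y = mean_Y + SD_Y * (X - mean_X) / SD_X at full precision:
Y = 79.84 + 5.89 * (82 - 48.56) / 6.95
Y = 79.84 + 5.89 * 33.44 / 6.95
Y = 79.84 + 196.9616 / 6.95
Y = 79.84 + 28.3398
Y = 108.1798

108.1798


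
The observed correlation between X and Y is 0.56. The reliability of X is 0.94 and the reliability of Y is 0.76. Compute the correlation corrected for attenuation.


r_corrected = rxy / sqrt(rxx * ryy)
= 0.56 / sqrt(0.94 * 0.76)
= 0.56 / sqrt(0.7144)
= 0.56 / 0.845222
r_corrected = 0.6625

0.6625


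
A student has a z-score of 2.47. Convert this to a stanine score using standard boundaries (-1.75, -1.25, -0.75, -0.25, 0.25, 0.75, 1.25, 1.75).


Stanine boundaries: [-1.75, -1.25, -0.75, -0.25, 0.25, 0.75, 1.25, 1.75]
z = 2.47
Check each boundary:
  z >= -1.75 -> could be stanine 2
  z >= -1.25 -> could be stanine 3
  z >= -0.75 -> could be stanine 4
  z >= -0.25 -> could be stanine 5
  z >= 0.25 -> could be stanine 6
  z >= 0.75 -> could be stanine 7
  z >= 1.25 -> could be stanine 8
  z >= 1.75 -> could be stanine 9
Highest qualifying boundary gives stanine = 9

9


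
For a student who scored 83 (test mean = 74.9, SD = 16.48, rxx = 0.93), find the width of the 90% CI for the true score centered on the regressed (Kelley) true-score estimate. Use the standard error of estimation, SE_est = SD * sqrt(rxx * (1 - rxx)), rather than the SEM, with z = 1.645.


True score estimate = 0.93*83 + 0.07*74.9 = 82.433
SE_est = SD * sqrt(rxx * (1 - rxx)) = 16.48 * sqrt(0.93 * 0.07) = 16.48 * sqrt(0.0651) = 4.204823
CI = T_est +/- z * SE_est, so width = 2 * z * SE_est = 2 * 1.645 * 4.204823
Width = 13.8339

13.8339


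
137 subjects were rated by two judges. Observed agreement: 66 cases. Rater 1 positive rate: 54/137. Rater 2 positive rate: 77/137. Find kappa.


P_o = 66/137 = 0.481752
P_e = (54*77 + 83*60) / 18769 = 0.486867
kappa = (P_o - P_e) / (1 - P_e)
kappa = (0.481752 - 0.486867) / (1 - 0.486867)
kappa = -0.01

-0.01


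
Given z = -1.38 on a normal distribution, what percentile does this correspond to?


CDF(z) = 0.5 * (1 + erf(z/sqrt(2)))
erf(-0.9758) = -0.8324
CDF = 0.0838
Percentile rank = 0.0838 * 100 = 8.38

8.38


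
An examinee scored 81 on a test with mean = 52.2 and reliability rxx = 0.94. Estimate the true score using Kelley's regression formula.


T_est = rxx * X + (1 - rxx) * mean
T_est = 0.94 * 81 + 0.06 * 52.2
T_est = 76.14 + 3.132
T_est = 79.272

79.272


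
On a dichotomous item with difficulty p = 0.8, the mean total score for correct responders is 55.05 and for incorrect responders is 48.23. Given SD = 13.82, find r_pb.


q = 1 - p = 0.2
rpb = ((M1 - M0) / SD) * sqrt(p * q)
rpb = ((55.05 - 48.23) / 13.82) * sqrt(0.8 * 0.2)
rpb = 0.1974

0.1974


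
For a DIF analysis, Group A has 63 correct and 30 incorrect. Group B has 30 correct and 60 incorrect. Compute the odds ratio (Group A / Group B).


Odds_A = 63/30 = 2.1
Odds_B = 30/60 = 0.5
OR = Odds_A / Odds_B = 2.1 / 0.5
Exactly, OR = (63 * 60) / (30 * 30) = 3780 / 900
OR = 4.2

4.2


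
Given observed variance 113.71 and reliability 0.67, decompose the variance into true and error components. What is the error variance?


var_true = rxx * var_obs = 0.67 * 113.71 = 76.1857
var_error = var_obs - var_true
var_error = 113.71 - 76.1857
var_error = 37.5243

37.5243


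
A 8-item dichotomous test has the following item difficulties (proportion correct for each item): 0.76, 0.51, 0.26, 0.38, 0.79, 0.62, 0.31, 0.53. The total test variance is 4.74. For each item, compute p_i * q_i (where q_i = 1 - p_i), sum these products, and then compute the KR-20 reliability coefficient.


For each item, compute p_i * q_i:
  Item 1: 0.76 * 0.24 = 0.1824
  Item 2: 0.51 * 0.49 = 0.2499
  Item 3: 0.26 * 0.74 = 0.1924
  Item 4: 0.38 * 0.62 = 0.2356
  Item 5: 0.79 * 0.21 = 0.1659
  Item 6: 0.62 * 0.38 = 0.2356
  Item 7: 0.31 * 0.69 = 0.2139
  Item 8: 0.53 * 0.47 = 0.2491
Sum(p_i * q_i) = 0.1824 + 0.2499 + 0.1924 + 0.2356 + 0.1659 + 0.2356 + 0.2139 + 0.2491 = 1.7248
KR-20 = (k/(k-1)) * (1 - Sum(p_i*q_i) / Var_total)
= (8/7) * (1 - 1.7248/4.74)
= 1.1429 * 0.6361
KR-20 = 0.727

0.727


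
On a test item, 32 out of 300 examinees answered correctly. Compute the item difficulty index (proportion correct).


Item difficulty p = number correct / total examinees
p = 32 / 300
p = 0.1067

0.1067


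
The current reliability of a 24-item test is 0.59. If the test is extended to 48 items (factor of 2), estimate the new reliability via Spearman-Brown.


r_new = (n * rxx) / (1 + (n-1) * rxx)
r_new = (2 * 0.59) / (1 + 1 * 0.59)
r_new = 1.18 / 1.59
r_new = 0.7421

0.7421


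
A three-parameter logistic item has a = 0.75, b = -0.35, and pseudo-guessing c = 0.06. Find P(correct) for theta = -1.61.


logit = 0.75*(-1.61 - -0.35) = -0.945
P* = 1/(1 + exp(--0.945)) = 0.2799
P = 0.06 + (1 - 0.06) * 0.2799
P = 0.3231

0.3231


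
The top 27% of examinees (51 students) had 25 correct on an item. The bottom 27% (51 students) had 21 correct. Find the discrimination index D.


p_upper = 25/51 = 0.4902
p_lower = 21/51 = 0.4118
D = 0.4902 - 0.4118 = 0.0784

0.0784


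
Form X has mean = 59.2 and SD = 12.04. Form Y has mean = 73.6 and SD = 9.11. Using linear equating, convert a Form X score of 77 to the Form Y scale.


slope = SD_Y / SD_X = 9.11 / 12.04 ~ 0.7566
intercept = mean_Y - slope * mean_X = 73.6 - (9.11 / 12.04) * 59.2 ~ 28.8066
Y = slope * X + intercept. To avoid rounding drift from the rounded slope/intercept, evaluate the equivalent form Y = mean_Y + SD_Y * (X - mean_X) / SD_X at full precision:
Y = 73.6 + 9.11 * (77 - 59.2) / 12.04
Y = 73.6 + 9.11 * 17.8 / 12.04
Y = 73.6 + 162.158 / 12.04
Y = 73.6 + 13.4683
Y = 87.0683

87.0683


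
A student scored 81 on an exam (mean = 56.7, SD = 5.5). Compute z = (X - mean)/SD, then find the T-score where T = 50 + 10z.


z = (X - mean) / SD = (81 - 56.7) / 5.5
z = 24.3 / 5.5
z = 4.4182
T-score = T = 50 + 10z
Carry z at full precision (z = 24.3 / 5.5) into the conversion:
T-score = 50 + 10 * (24.3 / 5.5) = 50 + 243 / 5.5
T-score = 50 + 44.1818
T-score = 94.1818

94.1818


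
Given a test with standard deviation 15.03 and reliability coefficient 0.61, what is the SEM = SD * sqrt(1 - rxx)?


SEM = SD * sqrt(1 - rxx)
SEM = 15.03 * sqrt(1 - 0.61)
SEM = 15.03 * sqrt(0.39) = 15.03 * 0.6245
SEM = 9.3862

9.3862


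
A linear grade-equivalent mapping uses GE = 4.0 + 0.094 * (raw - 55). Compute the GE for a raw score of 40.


raw - median = 40 - 55 = -15
slope * diff = 0.094 * -15 = -1.41
GE = 4.0 + -1.41
GE = 2.59

2.59


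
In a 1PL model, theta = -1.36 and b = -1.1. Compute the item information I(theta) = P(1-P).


P = 1/(1+exp(-(-1.36--1.1))) = 0.4354
I = P*(1-P) = 0.4354 * 0.5646
I = 0.2458

0.2458
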